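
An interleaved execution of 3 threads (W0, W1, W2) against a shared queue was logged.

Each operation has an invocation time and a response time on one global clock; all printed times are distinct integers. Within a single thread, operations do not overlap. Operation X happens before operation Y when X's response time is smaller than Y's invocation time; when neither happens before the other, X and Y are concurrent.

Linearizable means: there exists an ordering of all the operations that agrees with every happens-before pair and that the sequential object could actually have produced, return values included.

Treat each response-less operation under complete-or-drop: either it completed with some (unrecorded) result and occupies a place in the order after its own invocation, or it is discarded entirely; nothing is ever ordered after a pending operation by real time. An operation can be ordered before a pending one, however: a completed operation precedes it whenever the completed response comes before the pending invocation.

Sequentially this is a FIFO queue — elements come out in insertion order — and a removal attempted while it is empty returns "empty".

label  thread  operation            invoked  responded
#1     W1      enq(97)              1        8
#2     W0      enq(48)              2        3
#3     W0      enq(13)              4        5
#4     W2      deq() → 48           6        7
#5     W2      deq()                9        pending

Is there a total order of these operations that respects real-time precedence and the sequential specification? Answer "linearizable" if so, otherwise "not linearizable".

linearizable

witness order: #2, #1, #3, #4
step 1: #2 enq(48) — queue <48>
step 2: #1 enq(97) — queue <48,97>
step 3: #3 enq(13) — queue <48,97,13>
step 4: #4 deq() → 48 — queue <97,13>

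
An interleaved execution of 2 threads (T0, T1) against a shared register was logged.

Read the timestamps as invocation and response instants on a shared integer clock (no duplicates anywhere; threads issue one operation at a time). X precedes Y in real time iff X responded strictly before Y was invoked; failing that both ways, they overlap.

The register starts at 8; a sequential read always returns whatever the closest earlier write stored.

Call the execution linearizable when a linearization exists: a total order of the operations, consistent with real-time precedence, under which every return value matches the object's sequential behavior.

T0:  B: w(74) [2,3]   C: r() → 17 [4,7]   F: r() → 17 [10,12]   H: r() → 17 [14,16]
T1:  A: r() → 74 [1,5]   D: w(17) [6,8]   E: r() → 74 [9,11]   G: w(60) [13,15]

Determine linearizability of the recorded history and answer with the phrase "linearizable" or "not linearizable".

prefix check: 1..10 passes, 1..11 fails once E's time-11 response joins
5 orders of the 5 completed register ops respect real time; none is legal
including or dropping the 1 pending operation (F) in any combination fails
e.g. A, B, C, D, E (pending dropped): illegal at step 1, since A r() → 74 cannot apply there
e.g. A, B, D, C, E (pending dropped): illegal at step 1, since A r() → 74 cannot apply there

not linearizable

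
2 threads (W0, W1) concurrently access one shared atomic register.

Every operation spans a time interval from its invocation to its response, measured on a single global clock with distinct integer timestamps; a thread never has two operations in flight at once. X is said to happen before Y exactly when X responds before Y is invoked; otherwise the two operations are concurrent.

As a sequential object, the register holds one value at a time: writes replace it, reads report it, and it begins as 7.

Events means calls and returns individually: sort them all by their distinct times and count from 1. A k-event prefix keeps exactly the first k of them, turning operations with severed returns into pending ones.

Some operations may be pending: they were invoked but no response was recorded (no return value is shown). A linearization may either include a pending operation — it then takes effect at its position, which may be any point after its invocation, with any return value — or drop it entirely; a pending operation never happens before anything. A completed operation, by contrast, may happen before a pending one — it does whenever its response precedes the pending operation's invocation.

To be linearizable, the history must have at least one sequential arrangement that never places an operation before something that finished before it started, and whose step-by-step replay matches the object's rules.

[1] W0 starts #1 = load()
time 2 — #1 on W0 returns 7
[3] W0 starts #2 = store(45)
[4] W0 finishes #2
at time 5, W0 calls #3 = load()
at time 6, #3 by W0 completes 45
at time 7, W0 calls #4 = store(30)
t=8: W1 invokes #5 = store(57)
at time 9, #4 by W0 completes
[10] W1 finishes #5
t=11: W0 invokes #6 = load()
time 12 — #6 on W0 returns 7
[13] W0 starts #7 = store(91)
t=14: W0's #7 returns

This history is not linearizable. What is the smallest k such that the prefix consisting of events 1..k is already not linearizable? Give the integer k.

events 1..11 are still linearizable — one witness is #1, #2, #3, #4, #5:
step 1: #1 load() → 7 — value 7
step 2: #2 store(45) — value 45
step 3: #3 load() → 45 — value 45
step 4: #4 store(30) — value 30
step 5: #5 store(57) — value 57
event 12 — #6's response, time 12 — after it, nothing linearizes
take #1, #2, #3, #4, #5, #6: step 6 already fails, because #6 load() → 7 cannot occur there
take #1, #2, #3, #5, #4, #6: step 6 already fails, because #6 load() → 7 cannot occur there

12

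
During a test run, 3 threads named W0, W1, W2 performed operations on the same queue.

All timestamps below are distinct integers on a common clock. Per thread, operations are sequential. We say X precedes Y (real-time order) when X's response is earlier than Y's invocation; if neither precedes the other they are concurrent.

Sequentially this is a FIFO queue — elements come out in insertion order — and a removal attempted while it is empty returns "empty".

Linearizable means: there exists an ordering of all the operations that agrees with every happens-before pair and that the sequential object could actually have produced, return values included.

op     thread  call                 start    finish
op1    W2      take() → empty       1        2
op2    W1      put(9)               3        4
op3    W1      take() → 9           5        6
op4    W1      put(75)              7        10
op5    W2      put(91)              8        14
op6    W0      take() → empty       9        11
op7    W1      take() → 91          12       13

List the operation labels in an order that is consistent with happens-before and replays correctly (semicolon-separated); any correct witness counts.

1. op1 take() → empty, leaving queue <>
2. op2 put(9), leaving queue <9>
3. op3 take() → 9, leaving queue <>
4. op6 take() → empty, leaving queue <>
5. op5 put(91), leaving queue <91>
6. op4 put(75), leaving queue <91,75>
7. op7 take() → 91, leaving queue <75>

op1; op2; op3; op6; op5; op4; op7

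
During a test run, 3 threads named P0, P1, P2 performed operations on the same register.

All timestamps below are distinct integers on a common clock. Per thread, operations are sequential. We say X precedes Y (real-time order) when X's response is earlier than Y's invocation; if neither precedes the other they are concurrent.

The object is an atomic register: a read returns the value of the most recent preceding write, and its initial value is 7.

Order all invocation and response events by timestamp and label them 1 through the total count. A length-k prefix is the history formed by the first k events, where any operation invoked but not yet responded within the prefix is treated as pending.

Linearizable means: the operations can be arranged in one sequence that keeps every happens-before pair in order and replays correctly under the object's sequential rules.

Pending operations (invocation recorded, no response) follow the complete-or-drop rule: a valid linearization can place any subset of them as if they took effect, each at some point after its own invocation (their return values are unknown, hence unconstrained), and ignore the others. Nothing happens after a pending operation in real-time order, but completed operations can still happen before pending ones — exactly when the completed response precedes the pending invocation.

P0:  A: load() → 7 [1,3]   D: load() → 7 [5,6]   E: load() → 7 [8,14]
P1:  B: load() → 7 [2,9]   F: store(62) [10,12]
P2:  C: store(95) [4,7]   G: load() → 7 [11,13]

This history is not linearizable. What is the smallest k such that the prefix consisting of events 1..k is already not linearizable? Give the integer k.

events 1..12 are linearizable; a witness order is A, B, D, C, E, F:
step 1: A load() → 7 — value 7
step 2: B load() → 7 — value 7
step 3: D load() → 7 — value 7
step 4: C store(95) — value 95
step 5: E load() (pending, included) — value 95
step 6: F store(62) — value 62
at event 13 (G's time-13 response) nothing linearizes any more
no completion choice of the 1 pending operation (E) rescues it — every subset was tried
e.g. A, B, C, D, F, G (pending dropped): illegal at step 4, since D load() → 7 cannot apply there
e.g. A, B, C, D, G, F (pending dropped): illegal at step 4, since D load() → 7 cannot apply there

13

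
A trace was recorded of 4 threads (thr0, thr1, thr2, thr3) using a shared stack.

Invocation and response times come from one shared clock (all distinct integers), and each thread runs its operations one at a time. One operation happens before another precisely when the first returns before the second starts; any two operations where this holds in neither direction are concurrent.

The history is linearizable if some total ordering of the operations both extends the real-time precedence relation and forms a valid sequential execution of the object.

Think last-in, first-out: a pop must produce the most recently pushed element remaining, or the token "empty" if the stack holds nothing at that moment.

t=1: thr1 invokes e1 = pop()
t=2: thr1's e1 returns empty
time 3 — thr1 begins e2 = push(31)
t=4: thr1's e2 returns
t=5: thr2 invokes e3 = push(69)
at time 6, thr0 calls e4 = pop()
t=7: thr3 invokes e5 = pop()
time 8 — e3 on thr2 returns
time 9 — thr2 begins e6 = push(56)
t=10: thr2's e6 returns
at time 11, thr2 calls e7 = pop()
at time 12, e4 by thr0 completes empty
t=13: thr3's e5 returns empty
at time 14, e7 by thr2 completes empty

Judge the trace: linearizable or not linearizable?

already the first 13 events (up to e5's response at time 13) admit no linearization; the first 12 still do
12 orders of the 6 completed stack ops respect real time; none is legal
completion choices over the 1 pending operation (e7) were checked; none helps
take e1, e2, e3, e4, e5, e6 (pending dropped): step 4 already fails, because e4 pop() → empty cannot occur there
take e1, e2, e3, e4, e6, e5 (pending dropped): step 4 already fails, because e4 pop() → empty cannot occur there

not linearizable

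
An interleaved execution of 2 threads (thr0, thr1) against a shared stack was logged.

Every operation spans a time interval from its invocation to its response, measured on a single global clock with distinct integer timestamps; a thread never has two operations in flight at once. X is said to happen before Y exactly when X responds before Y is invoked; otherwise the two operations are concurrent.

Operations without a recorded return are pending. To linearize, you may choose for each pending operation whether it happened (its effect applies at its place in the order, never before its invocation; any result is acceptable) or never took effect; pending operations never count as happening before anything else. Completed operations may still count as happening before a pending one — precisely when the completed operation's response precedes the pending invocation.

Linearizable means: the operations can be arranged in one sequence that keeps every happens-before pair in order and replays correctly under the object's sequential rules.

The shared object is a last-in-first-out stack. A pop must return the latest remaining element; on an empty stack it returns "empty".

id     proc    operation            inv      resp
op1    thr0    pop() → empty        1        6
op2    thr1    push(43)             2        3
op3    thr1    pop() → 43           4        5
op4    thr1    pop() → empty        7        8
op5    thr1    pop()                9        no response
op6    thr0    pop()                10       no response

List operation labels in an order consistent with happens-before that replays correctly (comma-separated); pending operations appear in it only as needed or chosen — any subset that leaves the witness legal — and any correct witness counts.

op1, op2, op3, op4

1. op1 pop() → empty, leaving stack <>
2. op2 push(43), leaving stack <43>
3. op3 pop() → 43, leaving stack <>
4. op4 pop() → empty, leaving stack <>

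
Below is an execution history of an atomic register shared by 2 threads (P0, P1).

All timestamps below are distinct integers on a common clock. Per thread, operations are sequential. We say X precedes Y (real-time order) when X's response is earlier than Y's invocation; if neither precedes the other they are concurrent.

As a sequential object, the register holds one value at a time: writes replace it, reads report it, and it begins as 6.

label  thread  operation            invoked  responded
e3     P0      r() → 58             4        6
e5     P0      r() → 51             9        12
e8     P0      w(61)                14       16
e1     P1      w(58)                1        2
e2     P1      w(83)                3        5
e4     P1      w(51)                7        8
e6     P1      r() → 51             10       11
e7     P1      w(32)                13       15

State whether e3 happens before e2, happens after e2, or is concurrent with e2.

e3 spans [4,6], e2 spans [3,5]
the intervals overlap in both directions

concurrent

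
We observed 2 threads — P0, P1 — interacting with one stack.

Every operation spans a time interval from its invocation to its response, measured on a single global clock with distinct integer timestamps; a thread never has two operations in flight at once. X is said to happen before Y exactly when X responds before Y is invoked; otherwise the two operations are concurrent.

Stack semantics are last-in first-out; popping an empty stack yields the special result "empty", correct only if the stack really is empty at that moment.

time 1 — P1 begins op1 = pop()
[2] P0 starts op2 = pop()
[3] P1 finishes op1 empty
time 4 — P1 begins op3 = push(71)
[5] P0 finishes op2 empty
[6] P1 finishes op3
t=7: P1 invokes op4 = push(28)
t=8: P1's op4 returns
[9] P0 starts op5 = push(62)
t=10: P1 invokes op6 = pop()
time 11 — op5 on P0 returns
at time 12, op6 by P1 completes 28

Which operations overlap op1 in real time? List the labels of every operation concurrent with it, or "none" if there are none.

op2

op1 spans [1,3]: anything still running between times 1 and 3 counts as concurrent
op2 [2,5]: concurrent
op3 [4,6]: after
op4 [7,8]: after
op5 [9,11]: after
op6 [10,12]: after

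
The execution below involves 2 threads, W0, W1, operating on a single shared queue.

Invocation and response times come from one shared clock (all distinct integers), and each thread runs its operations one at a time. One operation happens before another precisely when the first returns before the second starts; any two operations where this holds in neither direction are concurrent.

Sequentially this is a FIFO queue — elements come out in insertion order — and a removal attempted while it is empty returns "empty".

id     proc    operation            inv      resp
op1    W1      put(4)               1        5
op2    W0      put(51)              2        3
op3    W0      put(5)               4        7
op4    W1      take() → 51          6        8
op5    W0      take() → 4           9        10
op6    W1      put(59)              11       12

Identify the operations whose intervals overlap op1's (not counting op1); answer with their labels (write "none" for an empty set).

op1 runs from 1 to 5; window-overlapping ops are concurrent
op2 [2,3]: concurrent
op3 [4,7]: concurrent
op4 [6,8]: after
op5 [9,10]: after
op6 [11,12]: after

op2, op3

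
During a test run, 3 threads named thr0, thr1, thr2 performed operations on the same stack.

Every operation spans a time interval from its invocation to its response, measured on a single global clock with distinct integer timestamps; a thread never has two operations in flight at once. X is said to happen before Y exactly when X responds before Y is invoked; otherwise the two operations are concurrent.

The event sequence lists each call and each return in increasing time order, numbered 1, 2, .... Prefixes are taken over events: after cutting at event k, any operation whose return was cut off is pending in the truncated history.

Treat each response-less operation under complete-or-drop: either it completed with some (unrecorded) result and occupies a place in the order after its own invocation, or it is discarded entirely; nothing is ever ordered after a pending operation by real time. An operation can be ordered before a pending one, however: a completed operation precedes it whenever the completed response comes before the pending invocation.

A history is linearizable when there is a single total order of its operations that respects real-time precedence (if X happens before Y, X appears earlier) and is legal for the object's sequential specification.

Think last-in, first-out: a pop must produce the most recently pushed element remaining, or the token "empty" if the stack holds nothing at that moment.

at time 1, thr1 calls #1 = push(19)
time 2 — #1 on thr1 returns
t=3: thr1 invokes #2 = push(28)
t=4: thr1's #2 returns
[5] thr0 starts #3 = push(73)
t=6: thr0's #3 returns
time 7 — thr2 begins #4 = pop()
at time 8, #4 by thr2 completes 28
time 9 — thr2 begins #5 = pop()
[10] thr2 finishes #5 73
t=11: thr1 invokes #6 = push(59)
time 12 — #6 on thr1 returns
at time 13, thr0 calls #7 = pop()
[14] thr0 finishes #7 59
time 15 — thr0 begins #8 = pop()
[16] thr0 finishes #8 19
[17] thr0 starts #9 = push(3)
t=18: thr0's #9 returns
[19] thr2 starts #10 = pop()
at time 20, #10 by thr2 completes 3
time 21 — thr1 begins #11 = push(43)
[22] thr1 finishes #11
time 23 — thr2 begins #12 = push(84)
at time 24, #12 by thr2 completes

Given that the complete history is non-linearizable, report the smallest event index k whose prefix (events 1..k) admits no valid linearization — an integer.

8

one valid order for events 1..7 is #1, #2, #3:
1. #1 push(19), leaving stack <19>
2. #2 push(28), leaving stack <19,28>
3. #3 push(73), leaving stack <19,28,73>
at event 8 (#4's time-8 response) nothing linearizes any more
take #1, #2, #3, #4: step 4 already fails, because #4 pop() → 28 cannot occur there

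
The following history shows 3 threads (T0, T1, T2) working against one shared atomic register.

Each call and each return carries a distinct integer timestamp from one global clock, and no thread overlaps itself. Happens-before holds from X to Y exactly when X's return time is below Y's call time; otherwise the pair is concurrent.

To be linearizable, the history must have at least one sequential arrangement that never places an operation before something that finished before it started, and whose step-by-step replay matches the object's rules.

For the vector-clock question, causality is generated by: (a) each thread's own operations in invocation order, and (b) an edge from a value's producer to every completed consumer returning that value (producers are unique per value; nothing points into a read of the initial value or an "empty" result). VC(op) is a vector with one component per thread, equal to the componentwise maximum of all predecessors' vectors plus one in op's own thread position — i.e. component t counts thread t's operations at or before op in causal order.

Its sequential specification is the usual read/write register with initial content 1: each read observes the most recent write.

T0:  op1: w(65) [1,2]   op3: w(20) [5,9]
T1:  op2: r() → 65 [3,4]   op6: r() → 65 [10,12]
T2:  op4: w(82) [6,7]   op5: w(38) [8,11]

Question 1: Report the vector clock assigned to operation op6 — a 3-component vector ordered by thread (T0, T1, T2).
Answer: (1, 2, 0)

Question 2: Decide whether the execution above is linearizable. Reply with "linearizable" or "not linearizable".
not linearizable

already the first 12 events (up to op6's response at time 12) admit no linearization; the first 11 still do
5 orders of the 6 completed atomic register ops respect real time; none is legal
sample order op1, op2, op3, op4, op5, op6 stalls at step 6 — op6 r() → 65 has no legal effect
sample order op1, op2, op3, op4, op6, op5 stalls at step 5 — op6 r() → 65 has no legal effect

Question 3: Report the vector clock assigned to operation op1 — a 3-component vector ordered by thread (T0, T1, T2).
Answer: (1, 0, 0)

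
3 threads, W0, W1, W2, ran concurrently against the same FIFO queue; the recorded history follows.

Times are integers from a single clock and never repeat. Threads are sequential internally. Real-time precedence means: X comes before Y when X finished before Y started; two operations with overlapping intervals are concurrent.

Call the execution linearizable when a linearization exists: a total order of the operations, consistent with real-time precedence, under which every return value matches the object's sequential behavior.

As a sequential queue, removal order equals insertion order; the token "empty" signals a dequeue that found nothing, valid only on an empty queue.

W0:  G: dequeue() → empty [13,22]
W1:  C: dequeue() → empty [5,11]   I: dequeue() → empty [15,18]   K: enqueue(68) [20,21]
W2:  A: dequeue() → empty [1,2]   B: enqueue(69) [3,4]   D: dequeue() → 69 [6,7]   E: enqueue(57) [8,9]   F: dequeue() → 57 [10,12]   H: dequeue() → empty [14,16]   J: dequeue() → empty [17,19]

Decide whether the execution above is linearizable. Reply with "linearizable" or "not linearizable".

a witness: A, B, D, C, E, F, G, H, I, J, K
after step 1 (A dequeue() → empty): queue <>
after step 2 (B enqueue(69)): queue <69>
after step 3 (D dequeue() → 69): queue <>
after step 4 (C dequeue() → empty): queue <>
after step 5 (E enqueue(57)): queue <57>
after step 6 (F dequeue() → 57): queue <>
after step 7 (G dequeue() → empty): queue <>
after step 8 (H dequeue() → empty): queue <>
after step 9 (I dequeue() → empty): queue <>
after step 10 (J dequeue() → empty): queue <>
after step 11 (K enqueue(68)): queue <68>

linearizable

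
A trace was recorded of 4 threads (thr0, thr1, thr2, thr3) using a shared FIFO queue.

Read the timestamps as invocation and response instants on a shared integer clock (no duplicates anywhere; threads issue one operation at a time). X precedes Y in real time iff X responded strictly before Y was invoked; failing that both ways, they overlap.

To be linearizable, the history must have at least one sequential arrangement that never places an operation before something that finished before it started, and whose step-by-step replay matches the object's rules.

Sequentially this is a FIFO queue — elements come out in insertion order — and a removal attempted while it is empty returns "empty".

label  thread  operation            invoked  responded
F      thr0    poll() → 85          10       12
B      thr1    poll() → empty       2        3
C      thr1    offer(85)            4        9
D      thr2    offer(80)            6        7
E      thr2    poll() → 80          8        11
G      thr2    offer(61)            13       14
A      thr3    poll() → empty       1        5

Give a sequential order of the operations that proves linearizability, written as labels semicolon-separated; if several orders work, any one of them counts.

after step 1 (A poll() → empty): queue <>
after step 2 (B poll() → empty): queue <>
after step 3 (C offer(85)): queue <85>
after step 4 (D offer(80)): queue <85,80>
after step 5 (F poll() → 85): queue <80>
after step 6 (E poll() → 80): queue <>
after step 7 (G offer(61)): queue <61>

A; B; C; D; F; E; G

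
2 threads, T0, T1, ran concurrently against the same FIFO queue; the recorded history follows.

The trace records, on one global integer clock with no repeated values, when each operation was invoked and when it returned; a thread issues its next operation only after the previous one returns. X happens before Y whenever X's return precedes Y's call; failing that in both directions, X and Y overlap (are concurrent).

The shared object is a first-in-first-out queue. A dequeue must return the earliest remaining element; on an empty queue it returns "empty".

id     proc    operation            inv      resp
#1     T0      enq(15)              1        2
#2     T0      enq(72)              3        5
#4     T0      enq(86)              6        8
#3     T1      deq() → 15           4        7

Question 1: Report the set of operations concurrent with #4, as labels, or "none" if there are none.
#3

#4 spans [6,8]: anything still running between times 6 and 8 counts as concurrent
#1 [1,2]: before
#2 [3,5]: before
#3 [4,7]: concurrent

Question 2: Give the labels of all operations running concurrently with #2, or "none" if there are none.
#3

concurrent with #2 ([3,5]): every op whose interval crosses 3..5
#1 [1,2]: before
#3 [4,7]: concurrent
#4 [6,8]: after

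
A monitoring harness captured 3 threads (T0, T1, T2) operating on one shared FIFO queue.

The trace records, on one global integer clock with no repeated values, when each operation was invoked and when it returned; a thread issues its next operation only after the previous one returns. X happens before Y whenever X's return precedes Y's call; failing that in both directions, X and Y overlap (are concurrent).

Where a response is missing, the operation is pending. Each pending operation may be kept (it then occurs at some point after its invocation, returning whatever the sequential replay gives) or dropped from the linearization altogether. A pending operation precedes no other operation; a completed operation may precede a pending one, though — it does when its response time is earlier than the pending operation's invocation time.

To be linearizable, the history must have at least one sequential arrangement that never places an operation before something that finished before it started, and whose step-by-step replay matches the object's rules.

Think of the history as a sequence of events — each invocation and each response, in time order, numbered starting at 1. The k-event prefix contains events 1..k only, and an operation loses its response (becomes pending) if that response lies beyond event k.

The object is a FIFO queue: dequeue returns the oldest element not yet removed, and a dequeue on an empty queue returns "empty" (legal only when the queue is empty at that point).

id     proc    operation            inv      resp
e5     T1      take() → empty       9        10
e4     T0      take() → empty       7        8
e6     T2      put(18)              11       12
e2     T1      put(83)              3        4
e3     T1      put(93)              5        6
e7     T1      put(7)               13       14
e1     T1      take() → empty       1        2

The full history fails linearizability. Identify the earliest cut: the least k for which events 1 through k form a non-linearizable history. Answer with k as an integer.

events 1..7 are linearizable, e.g. via e1, e2, e3:
step 1: e1 take() → empty — queue <>
step 2: e2 put(83) — queue <83>
step 3: e3 put(93) — queue <83,93>
once event 8 joins (e4's response, time 8), exhaustive search finds no witness
take e1, e2, e3, e4: step 4 already fails, because e4 take() → empty cannot occur there

8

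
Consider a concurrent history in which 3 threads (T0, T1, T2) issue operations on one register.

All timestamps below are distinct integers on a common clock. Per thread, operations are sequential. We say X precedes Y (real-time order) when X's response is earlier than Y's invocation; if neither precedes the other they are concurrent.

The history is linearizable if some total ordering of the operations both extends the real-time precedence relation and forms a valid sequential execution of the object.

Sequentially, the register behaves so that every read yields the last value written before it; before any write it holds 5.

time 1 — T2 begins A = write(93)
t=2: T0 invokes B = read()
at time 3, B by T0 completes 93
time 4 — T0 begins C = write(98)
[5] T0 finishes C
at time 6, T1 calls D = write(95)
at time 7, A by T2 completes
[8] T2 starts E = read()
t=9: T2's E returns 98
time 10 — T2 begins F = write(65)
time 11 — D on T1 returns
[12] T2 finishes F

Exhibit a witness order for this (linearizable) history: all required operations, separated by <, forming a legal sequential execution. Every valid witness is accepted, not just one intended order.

A < B < C < E < D < F

step 1: A write(93) — value 93
step 2: B read() → 93 — value 93
step 3: C write(98) — value 98
step 4: E read() → 98 — value 98
step 5: D write(95) — value 95
step 6: F write(65) — value 65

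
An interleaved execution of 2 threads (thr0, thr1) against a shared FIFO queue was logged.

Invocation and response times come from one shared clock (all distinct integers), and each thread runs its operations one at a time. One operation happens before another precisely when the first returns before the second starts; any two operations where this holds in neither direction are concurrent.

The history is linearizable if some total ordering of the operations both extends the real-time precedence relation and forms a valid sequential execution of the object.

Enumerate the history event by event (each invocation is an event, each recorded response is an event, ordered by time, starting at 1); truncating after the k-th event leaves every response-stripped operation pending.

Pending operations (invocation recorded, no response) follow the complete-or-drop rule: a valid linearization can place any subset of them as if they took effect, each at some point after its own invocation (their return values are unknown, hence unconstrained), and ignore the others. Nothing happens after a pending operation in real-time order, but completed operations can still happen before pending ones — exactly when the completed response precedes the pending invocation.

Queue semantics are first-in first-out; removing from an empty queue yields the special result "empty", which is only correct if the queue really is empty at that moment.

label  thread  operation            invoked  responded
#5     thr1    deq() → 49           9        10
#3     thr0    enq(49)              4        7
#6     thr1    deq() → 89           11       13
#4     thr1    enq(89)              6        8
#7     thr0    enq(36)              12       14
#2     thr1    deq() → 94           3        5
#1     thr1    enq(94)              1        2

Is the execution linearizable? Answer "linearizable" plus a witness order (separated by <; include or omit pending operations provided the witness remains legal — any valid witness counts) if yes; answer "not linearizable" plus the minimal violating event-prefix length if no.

linearizable — witness: #1 < #2 < #3 < #4 < #5 < #6 < #7

after step 1 (#1 enq(94)): queue <94>
after step 2 (#2 deq() → 94): queue <>
after step 3 (#3 enq(49)): queue <49>
after step 4 (#4 enq(89)): queue <49,89>
after step 5 (#5 deq() → 49): queue <89>
after step 6 (#6 deq() → 89): queue <>
after step 7 (#7 enq(36)): queue <36>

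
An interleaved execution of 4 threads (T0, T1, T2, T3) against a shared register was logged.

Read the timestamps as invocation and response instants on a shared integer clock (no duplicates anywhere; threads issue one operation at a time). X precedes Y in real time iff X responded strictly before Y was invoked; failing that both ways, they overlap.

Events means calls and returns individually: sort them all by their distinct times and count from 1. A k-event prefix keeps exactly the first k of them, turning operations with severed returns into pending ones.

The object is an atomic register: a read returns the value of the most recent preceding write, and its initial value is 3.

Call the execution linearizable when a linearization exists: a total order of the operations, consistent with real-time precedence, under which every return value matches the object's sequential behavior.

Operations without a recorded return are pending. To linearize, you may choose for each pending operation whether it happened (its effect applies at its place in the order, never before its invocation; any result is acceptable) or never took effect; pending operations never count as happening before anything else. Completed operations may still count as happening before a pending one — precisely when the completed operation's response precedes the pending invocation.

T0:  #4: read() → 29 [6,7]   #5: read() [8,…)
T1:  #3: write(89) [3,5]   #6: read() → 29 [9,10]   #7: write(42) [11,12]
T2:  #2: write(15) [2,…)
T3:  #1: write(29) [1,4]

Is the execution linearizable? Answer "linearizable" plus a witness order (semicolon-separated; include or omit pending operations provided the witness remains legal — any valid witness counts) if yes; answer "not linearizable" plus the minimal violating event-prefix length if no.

step 1: #2 write(15) (pending, included) — value 15
step 2: #3 write(89) — value 89
step 3: #1 write(29) — value 29
step 4: #4 read() → 29 — value 29
step 5: #5 read() (pending, included) — value 29
step 6: #6 read() → 29 — value 29
step 7: #7 write(42) — value 42

linearizable — witness: #2; #3; #1; #4; #5; #6; #7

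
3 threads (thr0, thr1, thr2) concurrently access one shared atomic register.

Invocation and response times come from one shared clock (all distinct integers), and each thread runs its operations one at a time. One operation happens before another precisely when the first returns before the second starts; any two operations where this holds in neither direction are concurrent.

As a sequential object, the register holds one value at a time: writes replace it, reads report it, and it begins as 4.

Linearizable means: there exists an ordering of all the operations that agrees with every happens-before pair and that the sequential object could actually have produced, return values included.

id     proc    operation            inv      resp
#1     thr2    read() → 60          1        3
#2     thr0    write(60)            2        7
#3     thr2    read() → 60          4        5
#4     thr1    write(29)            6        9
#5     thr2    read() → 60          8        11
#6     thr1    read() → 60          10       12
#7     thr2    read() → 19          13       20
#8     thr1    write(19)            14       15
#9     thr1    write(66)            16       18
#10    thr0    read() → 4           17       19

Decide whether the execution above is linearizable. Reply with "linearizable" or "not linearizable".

cut after 11 events: linearizable; cut after 12 events (#6 responds, time 12): not linearizable
every one of the 11 real-time-consistent orders over 6 completed atomic register ops fails the sequential spec
one such order, #1, #2, #3, #4, #5, #6, breaks at step 1 where #1 read() → 60 is illegal
one such order, #1, #2, #3, #4, #6, #5, breaks at step 1 where #1 read() → 60 is illegal

not linearizable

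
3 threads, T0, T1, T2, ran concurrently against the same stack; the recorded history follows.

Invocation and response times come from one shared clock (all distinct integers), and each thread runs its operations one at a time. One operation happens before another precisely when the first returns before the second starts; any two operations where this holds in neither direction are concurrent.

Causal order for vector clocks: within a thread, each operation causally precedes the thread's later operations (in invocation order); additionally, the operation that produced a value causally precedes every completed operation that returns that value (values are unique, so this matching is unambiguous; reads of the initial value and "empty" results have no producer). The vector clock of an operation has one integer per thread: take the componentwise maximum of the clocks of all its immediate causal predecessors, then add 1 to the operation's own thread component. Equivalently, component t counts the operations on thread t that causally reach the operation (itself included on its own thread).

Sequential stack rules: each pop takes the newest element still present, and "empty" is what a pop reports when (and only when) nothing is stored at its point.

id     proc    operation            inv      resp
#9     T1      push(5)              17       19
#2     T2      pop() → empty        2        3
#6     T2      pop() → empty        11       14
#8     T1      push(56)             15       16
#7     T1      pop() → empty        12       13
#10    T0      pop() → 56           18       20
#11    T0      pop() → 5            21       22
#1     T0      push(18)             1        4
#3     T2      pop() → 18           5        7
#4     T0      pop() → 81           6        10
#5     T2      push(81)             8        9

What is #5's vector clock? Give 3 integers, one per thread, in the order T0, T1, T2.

(1, 0, 3)

VC(#2, invoked at 2): no causal predecessors; +1 on T2 → (0, 0, 1)
VC(#7, invoked at 12): no causal predecessors; +1 on T1 → (0, 1, 0)
VC(#1, invoked at 1): no causal predecessors; +1 on T0 → (1, 0, 0)
#8 (invocation 15): componentwise max over VC(#7)=(0, 1, 0), +1 at T1, giving (0, 2, 0)
#9 (invocation 17): componentwise max over VC(#8)=(0, 2, 0), +1 at T1, giving (0, 3, 0)
#3 (invocation 5): componentwise max over VC(#1)=(1, 0, 0), VC(#2)=(0, 0, 1), +1 at T2, giving (1, 0, 2)
#5 (invocation 8): componentwise max over VC(#3)=(1, 0, 2), +1 at T2, giving (1, 0, 3)
#6 (invocation 11): componentwise max over VC(#5)=(1, 0, 3), +1 at T2, giving (1, 0, 4)
#4 (invocation 6): componentwise max over VC(#1)=(1, 0, 0), VC(#5)=(1, 0, 3), +1 at T0, giving (2, 0, 3)
#10 (invocation 18): componentwise max over VC(#4)=(2, 0, 3), VC(#8)=(0, 2, 0), +1 at T0, giving (3, 2, 3)
#11 (invocation 21): componentwise max over VC(#9)=(0, 3, 0), VC(#10)=(3, 2, 3), +1 at T0, giving (4, 3, 3)
target: VC(#5) = (1, 0, 3)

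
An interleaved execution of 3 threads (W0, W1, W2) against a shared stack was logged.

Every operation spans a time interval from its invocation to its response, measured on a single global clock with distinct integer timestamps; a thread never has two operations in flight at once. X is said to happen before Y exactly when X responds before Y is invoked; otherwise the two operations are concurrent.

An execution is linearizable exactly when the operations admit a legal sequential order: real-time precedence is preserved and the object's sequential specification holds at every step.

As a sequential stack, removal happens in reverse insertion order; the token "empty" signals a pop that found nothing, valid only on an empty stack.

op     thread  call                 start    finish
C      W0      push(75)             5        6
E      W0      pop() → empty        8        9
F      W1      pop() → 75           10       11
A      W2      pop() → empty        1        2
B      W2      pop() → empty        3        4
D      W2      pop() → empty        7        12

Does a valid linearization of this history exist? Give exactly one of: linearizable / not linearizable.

not linearizable

already the first 11 events (up to F's response at time 11) admit no linearization; the first 10 still do
exhaustive check: the 5 completed stack ops admit one real-time order; illegal
include/drop combinations of the 1 pending operation (D) were all tried; none helps
for example A, B, C, E, F (pending dropped) fails at step 4: E pop() → empty is not legal there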